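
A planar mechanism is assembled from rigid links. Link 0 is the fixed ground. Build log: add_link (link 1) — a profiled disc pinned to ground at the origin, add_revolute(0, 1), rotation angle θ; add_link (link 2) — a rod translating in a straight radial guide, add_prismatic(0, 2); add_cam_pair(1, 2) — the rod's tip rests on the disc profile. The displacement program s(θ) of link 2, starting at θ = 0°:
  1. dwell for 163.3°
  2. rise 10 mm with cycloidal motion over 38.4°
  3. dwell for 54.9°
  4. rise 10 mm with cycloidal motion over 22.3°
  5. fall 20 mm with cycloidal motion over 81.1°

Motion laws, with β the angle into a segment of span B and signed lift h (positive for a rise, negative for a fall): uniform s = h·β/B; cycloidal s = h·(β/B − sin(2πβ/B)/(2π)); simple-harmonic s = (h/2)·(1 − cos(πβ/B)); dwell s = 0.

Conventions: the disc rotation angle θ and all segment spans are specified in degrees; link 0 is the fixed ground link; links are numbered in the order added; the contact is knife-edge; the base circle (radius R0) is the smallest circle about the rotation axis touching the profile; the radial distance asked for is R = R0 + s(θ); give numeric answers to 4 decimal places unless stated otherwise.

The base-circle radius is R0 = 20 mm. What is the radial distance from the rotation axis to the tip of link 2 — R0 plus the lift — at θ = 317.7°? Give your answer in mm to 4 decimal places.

seg 1 [0°–163.3°] dwell: s stays 0.0000
seg 2 [163.3°–201.7°] cycloidal, h=10: full span → s += 10 → s = 10.0000
seg 3 [201.7°–256.6°] dwell: s stays 10.0000
seg 4 [256.6°–278.9°] cycloidal, h=10: full span → s += 10 → s = 20.0000
seg 5 [278.9°–360°] cycloidal, h=-20: θ=317.7° here. β=38.8, B=81.1. -20·(0.4784 − sin(2π·0.4784)/(2π)) = -9.1382 → s = 10.8618
R = R0 + s = 20 + 10.8618 = 30.8618

30.8618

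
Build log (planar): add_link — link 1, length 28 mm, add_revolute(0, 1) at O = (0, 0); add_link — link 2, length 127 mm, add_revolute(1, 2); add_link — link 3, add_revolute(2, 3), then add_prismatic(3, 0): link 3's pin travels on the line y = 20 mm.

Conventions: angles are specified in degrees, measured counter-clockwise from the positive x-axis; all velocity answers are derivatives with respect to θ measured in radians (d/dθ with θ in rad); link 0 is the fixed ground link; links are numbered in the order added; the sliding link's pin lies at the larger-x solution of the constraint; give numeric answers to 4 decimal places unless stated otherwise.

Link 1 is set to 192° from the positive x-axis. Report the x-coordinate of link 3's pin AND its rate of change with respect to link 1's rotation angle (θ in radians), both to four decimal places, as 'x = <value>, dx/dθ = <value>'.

geometry: r = 28 mm, L = 127 mm, e = 20 mm
crank pin P = (r cos θ, r sin θ) = (-27.388133, -5.821527)
h = r sin θ − e = -5.821527 − 20 = -25.821527
x = r cos θ + √(L² − h²) = -27.388133 + 124.347291 = 96.959158
dx/dθ = −r sin θ − h·r cos θ/√(L² − h²) (θ in radians; h = -25.821527) = 0.134203

x = 96.9592, dx/dθ = 0.1342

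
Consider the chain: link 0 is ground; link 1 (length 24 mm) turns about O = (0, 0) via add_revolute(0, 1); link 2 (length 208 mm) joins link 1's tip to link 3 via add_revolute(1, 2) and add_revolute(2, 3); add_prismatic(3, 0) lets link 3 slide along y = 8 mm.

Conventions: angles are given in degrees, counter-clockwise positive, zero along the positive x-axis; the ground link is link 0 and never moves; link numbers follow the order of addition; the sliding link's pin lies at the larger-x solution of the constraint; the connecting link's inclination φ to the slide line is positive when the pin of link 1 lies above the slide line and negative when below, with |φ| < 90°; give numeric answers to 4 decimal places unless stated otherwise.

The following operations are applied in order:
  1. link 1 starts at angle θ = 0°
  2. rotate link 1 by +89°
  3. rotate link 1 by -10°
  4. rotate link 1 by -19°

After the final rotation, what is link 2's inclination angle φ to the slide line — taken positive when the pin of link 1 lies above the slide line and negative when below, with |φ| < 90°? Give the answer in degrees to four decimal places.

geometry: r = 24 mm, L = 208 mm, e = 8 mm; θ starts at 0°
rotate link 1 by +89°: θ ← 0° +89° = 89°
rotate link 1 by -10°: θ ← 89° -10° = 79°
rotate link 1 by -19°: θ ← 79° -19° = 60°
h = r sin θ − e = 20.784610 − 8 = 12.784610
sin φ = h / L = 12.784610 / 208 = 0.06146447
φ = arcsin(0.06146447) = 3.523876°

3.5239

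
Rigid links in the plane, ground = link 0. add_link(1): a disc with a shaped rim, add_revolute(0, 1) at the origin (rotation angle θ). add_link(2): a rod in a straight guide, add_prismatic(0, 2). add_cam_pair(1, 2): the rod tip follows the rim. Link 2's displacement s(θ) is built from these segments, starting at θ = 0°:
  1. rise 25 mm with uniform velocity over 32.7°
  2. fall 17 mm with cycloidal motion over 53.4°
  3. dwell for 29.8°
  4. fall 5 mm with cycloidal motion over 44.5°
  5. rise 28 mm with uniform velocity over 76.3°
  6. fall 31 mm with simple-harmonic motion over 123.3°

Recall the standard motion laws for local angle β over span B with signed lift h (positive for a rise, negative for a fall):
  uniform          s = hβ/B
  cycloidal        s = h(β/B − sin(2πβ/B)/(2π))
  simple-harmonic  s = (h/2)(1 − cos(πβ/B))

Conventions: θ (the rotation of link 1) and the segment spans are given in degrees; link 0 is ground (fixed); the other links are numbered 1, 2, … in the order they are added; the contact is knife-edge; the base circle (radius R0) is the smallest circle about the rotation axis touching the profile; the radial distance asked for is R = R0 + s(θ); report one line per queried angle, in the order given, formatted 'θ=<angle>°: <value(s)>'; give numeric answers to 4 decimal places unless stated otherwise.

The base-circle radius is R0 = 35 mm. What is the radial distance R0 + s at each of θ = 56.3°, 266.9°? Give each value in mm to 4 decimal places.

segment 1 (0° to 32.7°, uniform, h = 25) is passed completely: s = 0.0000 + (25) = 25.0000
θ = 56.3° falls in segment 2 (32.7° to 86.1°, cycloidal, h = -17): β = 56.3 − 32.7 = 23.6°, B = 53.4°; Δs = -17·(0.4419 − sin(2π·0.4419)/(2π)) = -6.5480; s = 25.0000 − 6.5480 = 18.4520
segment 2 (32.7° to 86.1°, cycloidal, h = -17) is passed completely: s = 25.0000 + (-17) = 8.0000
segment 3 (86.1° to 115.9°, dwell): s unchanged at 8.0000
segment 4 (115.9° to 160.4°, cycloidal, h = -5) is passed completely: s = 8.0000 + (-5) = 3.0000
segment 5 (160.4° to 236.7°, uniform, h = 28) is passed completely: s = 3.0000 + (28) = 31.0000
θ = 266.9° falls in segment 6 (236.7° to 360°, simple-harmonic, h = -31): β = 266.9 − 236.7 = 30.2°, B = 123.3°; Δs = -31/2·(1 − cos(π·0.2449)) = -4.3667; s = 31.0000 − 4.3667 = 26.6333
θ=56.3°: R = R0 + s = 35 + 18.4520 = 53.4520
θ=266.9°: R = R0 + s = 35 + 26.6333 = 61.6333

θ=56.3°: 53.4520
θ=266.9°: 61.6333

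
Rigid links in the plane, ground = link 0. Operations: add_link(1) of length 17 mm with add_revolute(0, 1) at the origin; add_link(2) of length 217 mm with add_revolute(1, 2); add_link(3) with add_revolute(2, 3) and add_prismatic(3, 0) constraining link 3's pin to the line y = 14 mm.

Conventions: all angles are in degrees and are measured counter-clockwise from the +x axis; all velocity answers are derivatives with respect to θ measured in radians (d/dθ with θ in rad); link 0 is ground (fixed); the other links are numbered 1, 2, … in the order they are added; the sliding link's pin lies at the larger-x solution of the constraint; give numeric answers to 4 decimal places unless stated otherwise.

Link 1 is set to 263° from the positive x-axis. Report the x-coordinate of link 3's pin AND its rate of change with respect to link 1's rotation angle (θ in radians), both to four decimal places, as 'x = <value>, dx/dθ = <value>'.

geometry: r = 17 mm, L = 217 mm, e = 14 mm
crank pin P = (r cos θ, r sin θ) = (-2.071779, -16.873285)
h = r sin θ − e = -16.873285 − 14 = -30.873285
x = r cos θ + √(L² − h²) = -2.071779 + 214.792552 = 212.720773
dx/dθ = −r sin θ − h·r cos θ/√(L² − h²) (θ in radians; h = -30.873285) = 16.575497

x = 212.7208, dx/dθ = 16.5755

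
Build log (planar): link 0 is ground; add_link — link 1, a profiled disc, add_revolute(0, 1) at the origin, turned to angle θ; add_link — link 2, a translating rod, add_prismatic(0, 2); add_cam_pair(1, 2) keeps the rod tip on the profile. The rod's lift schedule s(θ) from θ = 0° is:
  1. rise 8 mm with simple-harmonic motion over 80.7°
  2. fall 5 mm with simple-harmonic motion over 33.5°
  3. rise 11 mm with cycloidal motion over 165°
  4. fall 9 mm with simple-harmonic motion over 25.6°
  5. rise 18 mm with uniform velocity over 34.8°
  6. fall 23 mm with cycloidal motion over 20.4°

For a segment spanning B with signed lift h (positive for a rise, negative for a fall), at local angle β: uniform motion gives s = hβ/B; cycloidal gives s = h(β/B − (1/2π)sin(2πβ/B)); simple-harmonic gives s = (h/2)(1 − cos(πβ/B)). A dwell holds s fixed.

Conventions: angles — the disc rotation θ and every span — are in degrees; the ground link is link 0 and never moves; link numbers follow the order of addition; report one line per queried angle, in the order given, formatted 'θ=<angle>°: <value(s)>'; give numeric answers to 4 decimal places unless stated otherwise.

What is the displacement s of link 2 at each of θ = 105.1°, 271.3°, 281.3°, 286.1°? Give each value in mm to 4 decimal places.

seg 1 [0°–80.7°] simple-harmonic, h=8: full span → s += 8 → s = 8.0000
seg 2 [80.7°–114.2°] simple-harmonic, h=-5: θ=105.1° here. β=24.4, B=33.5. -5/2·(1 − cos(π·0.7284)) = -4.1436 → s = 3.8564
seg 2 [80.7°–114.2°] simple-harmonic, h=-5: full span → s += -5 → s = 3.0000
seg 3 [114.2°–279.2°] cycloidal, h=11: θ=271.3° here. β=157.1, B=165. 11·(0.9521 − sin(2π·0.9521)/(2π)) = 10.9921 → s = 13.9921
seg 3 [114.2°–279.2°] cycloidal, h=11: full span → s += 11 → s = 14.0000
seg 4 [279.2°–304.8°] simple-harmonic, h=-9: θ=281.3° here. β=2.1, B=25.6. -9/2·(1 − cos(π·0.0820)) = -0.1486 → s = 13.8514
seg 4 [279.2°–304.8°] simple-harmonic, h=-9: θ=286.1° here. β=6.9, B=25.6. -9/2·(1 − cos(π·0.2695)) = -1.5191 → s = 12.4809

θ=105.1°: 3.8564
θ=271.3°: 13.9921
θ=281.3°: 13.8514
θ=286.1°: 12.4809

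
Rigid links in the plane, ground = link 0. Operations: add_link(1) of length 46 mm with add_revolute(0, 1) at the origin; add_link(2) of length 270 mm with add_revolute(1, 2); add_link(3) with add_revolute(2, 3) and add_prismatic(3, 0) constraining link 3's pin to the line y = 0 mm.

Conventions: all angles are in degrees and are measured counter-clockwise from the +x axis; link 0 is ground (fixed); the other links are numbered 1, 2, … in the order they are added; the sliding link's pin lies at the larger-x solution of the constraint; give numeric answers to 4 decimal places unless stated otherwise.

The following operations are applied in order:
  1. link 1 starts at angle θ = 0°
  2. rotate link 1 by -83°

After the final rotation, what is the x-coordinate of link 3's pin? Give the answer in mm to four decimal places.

geometry: r = 46 mm, L = 270 mm, e = 0 mm; θ starts at 0°
rotate link 1 by -83°: θ ← 0° -83° = -83°
crank pin P = (r cos θ, r sin θ) = (5.605990, -45.657123)
h = r sin θ − e = -45.657123 − 0 = -45.657123
x = r cos θ + √(L² − h²) = 5.605990 + 266.111682 = 271.717671

271.7177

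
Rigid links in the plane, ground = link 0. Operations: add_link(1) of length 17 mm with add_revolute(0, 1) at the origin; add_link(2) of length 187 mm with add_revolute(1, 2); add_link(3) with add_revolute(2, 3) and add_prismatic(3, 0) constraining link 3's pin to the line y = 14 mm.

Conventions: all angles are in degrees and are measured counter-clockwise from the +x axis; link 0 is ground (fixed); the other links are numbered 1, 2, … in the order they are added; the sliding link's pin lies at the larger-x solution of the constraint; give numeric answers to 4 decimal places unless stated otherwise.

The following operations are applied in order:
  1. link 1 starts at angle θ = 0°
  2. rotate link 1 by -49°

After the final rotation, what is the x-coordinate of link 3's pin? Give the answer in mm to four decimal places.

geometry: r = 17 mm, L = 187 mm, e = 14 mm; θ starts at 0°
rotate link 1 by -49°: θ ← 0° -49° = -49°
crank pin P = (r cos θ, r sin θ) = (11.153003, -12.830063)
h = r sin θ − e = -12.830063 − 14 = -26.830063
x = r cos θ + √(L² − h²) = 11.153003 + 185.065253 = 196.218256

196.2183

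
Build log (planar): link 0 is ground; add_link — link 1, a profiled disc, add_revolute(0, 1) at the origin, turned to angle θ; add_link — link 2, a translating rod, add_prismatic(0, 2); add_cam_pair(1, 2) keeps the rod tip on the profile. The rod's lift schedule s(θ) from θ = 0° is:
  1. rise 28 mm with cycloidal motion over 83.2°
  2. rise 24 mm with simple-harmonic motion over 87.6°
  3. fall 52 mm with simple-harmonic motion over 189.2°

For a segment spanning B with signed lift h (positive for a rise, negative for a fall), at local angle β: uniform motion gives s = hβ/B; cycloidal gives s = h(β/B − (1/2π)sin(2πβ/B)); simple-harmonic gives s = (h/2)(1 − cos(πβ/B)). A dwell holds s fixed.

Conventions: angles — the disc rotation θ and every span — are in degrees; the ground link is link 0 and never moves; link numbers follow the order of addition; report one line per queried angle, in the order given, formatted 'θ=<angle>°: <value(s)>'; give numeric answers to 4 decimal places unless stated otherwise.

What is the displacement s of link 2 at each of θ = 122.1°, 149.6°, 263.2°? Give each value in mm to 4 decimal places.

seg 1 [0°–83.2°] cycloidal, h=28: full span → s += 28 → s = 28.0000
seg 2 [83.2°–170.8°] simple-harmonic, h=24: θ=122.1° here. β=38.9, B=87.6. 24/2·(1 − cos(π·0.4441)) = 9.9021 → s = 37.9021
seg 2 [83.2°–170.8°] simple-harmonic, h=24: θ=149.6° here. β=66.4, B=87.6. 24/2·(1 − cos(π·0.7580)) = 20.6956 → s = 48.6956
seg 2 [83.2°–170.8°] simple-harmonic, h=24: full span → s += 24 → s = 52.0000
seg 3 [170.8°–360°] simple-harmonic, h=-52: θ=263.2° here. β=92.4, B=189.2. -52/2·(1 − cos(π·0.4884)) = -25.0504 → s = 26.9496

θ=122.1°: 37.9021
θ=149.6°: 48.6956
θ=263.2°: 26.9496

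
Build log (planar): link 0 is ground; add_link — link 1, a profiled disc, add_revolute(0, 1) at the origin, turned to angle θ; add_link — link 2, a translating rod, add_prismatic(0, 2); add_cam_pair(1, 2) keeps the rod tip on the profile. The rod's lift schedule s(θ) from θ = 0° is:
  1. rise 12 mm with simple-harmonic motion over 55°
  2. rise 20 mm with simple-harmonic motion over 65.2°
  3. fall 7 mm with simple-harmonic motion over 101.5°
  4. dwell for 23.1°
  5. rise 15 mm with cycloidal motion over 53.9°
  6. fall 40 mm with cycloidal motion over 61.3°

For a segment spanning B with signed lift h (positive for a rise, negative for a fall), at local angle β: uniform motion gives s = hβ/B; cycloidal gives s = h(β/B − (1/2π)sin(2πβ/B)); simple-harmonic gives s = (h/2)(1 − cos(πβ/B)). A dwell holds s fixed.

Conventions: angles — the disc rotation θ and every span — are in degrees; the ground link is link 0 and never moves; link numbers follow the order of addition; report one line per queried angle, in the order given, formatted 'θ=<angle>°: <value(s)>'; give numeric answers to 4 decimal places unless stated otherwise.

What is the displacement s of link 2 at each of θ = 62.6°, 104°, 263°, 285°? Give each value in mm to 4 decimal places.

seg 1 [0°–55°] simple-harmonic, h=12: full span → s += 12 → s = 12.0000
seg 2 [55°–120.2°] simple-harmonic, h=20: θ=62.6° here. β=7.6, B=65.2. 20/2·(1 − cos(π·0.1166)) = 0.6630 → s = 12.6630
seg 2 [55°–120.2°] simple-harmonic, h=20: θ=104° here. β=49, B=65.2. 20/2·(1 − cos(π·0.7515)) = 17.1051 → s = 29.1051
seg 2 [55°–120.2°] simple-harmonic, h=20: full span → s += 20 → s = 32.0000
seg 3 [120.2°–221.7°] simple-harmonic, h=-7: full span → s += -7 → s = 25.0000
seg 4 [221.7°–244.8°] dwell: s stays 25.0000
seg 5 [244.8°–298.7°] cycloidal, h=15: θ=263° here. β=18.2, B=53.9. 15·(0.3377 − sin(2π·0.3377)/(2π)) = 3.0307 → s = 28.0307
seg 5 [244.8°–298.7°] cycloidal, h=15: θ=285° here. β=40.2, B=53.9. 15·(0.7458 − sin(2π·0.7458)/(2π)) = 13.5739 → s = 38.5739

θ=62.6°: 12.6630
θ=104°: 29.1051
θ=263°: 28.0307
θ=285°: 38.5739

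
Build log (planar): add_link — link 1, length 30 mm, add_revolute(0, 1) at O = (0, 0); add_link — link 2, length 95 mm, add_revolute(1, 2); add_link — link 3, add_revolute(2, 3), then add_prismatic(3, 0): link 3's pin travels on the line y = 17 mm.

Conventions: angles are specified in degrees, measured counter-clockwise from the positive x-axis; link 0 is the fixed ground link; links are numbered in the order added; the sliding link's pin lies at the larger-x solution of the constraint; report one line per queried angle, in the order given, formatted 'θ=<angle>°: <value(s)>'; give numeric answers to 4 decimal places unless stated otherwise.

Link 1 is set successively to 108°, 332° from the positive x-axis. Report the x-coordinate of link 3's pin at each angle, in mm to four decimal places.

geometry: r = 30 mm, L = 95 mm, e = 17 mm
θ=108°: crank pin P = (r cos θ, r sin θ) = (-9.270510, 28.531695)
θ=108°: h = r sin θ − e = 28.531695 − 17 = 11.531695
θ=108°: x = r cos θ + √(L² − h²) = -9.270510 + 94.297508 = 85.026998
θ=332°: crank pin P = (r cos θ, r sin θ) = (26.488428, -14.084147)
θ=332°: h = r sin θ − e = -14.084147 − 17 = -31.084147
θ=332°: x = r cos θ + √(L² − h²) = 26.488428 + 89.770685 = 116.259112

θ=108°: 85.0270
θ=332°: 116.2591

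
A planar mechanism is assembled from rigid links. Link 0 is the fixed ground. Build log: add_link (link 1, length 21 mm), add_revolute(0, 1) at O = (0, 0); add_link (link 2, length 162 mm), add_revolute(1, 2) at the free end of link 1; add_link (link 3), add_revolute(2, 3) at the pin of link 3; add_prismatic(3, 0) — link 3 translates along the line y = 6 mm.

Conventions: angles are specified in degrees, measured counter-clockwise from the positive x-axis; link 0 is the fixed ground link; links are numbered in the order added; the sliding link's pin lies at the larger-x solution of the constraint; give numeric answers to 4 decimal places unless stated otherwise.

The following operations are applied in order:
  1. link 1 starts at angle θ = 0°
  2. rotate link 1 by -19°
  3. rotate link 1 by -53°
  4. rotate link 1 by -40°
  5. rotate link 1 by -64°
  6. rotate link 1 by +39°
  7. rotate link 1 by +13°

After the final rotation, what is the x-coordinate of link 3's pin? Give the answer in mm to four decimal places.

geometry: r = 21 mm, L = 162 mm, e = 6 mm; θ starts at 0°
rotate link 1 by -19°: θ ← 0° -19° = -19°
rotate link 1 by -53°: θ ← -19° -53° = -72°
rotate link 1 by -40°: θ ← -72° -40° = -112°
rotate link 1 by -64°: θ ← -112° -64° = -176°
rotate link 1 by +39°: θ ← -176° +39° = -137°
rotate link 1 by +13°: θ ← -137° +13° = -124°
crank pin P = (r cos θ, r sin θ) = (-11.743051, -17.409789)
h = r sin θ − e = -17.409789 − 6 = -23.409789
x = r cos θ + √(L² − h²) = -11.743051 + 160.299662 = 148.556611

148.5566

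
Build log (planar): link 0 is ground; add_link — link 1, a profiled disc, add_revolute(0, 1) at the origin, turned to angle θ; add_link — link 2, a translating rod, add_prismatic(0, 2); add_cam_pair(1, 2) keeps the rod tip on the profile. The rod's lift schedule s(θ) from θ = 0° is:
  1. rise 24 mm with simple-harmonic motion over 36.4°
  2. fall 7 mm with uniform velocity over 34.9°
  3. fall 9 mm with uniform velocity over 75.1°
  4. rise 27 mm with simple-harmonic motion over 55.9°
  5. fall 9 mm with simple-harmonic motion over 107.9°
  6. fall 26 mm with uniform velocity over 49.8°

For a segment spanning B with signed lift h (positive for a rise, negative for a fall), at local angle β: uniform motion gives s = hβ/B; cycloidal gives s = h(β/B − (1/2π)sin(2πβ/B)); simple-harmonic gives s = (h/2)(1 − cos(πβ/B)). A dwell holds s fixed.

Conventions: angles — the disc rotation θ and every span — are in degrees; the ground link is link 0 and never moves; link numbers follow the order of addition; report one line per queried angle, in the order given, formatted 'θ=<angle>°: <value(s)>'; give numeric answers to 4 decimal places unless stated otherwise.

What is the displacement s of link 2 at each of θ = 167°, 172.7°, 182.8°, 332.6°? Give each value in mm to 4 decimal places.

seg 1 [0°–36.4°] simple-harmonic, h=24: full span → s += 24 → s = 24.0000
seg 2 [36.4°–71.3°] uniform, h=-7: full span → s += -7 → s = 17.0000
seg 3 [71.3°–146.4°] uniform, h=-9: full span → s += -9 → s = 8.0000
seg 4 [146.4°–202.3°] simple-harmonic, h=27: θ=167° here. β=20.6, B=55.9. 27/2·(1 − cos(π·0.3685)) = 8.0808 → s = 16.0808
seg 4 [146.4°–202.3°] simple-harmonic, h=27: θ=172.7° here. β=26.3, B=55.9. 27/2·(1 − cos(π·0.4705)) = 12.2499 → s = 20.2499
seg 4 [146.4°–202.3°] simple-harmonic, h=27: θ=182.8° here. β=36.4, B=55.9. 27/2·(1 − cos(π·0.6512)) = 19.6728 → s = 27.6728
seg 4 [146.4°–202.3°] simple-harmonic, h=27: full span → s += 27 → s = 35.0000
seg 5 [202.3°–310.2°] simple-harmonic, h=-9: full span → s += -9 → s = 26.0000
seg 6 [310.2°–360°] uniform, h=-26: θ=332.6° here. β=22.4, B=49.8. -26·22.4/49.8 = -11.6948 → s = 14.3052

θ=167°: 16.0808
θ=172.7°: 20.2499
θ=182.8°: 27.6728
θ=332.6°: 14.3052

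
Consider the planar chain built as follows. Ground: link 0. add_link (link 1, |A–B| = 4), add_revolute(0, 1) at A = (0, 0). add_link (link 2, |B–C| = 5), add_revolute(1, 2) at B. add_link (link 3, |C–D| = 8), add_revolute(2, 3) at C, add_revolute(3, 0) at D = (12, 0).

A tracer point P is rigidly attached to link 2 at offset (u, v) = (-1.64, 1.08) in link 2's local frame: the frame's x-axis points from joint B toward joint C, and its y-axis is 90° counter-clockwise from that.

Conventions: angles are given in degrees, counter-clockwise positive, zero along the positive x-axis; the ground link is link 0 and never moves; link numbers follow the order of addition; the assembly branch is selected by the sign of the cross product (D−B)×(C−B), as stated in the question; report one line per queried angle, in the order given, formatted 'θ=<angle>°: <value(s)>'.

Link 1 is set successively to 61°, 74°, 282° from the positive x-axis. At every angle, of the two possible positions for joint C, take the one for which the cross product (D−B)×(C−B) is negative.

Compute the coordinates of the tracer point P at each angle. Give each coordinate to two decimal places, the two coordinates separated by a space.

A=(0,0), D=(12.00,0)
θ=61°: B = A + 4.00·(cos61°, sin61°) = (1.9392, 3.4985)
θ=61°: |BD| = 10.6517
θ=61°: circle(B,5.00) ∩ circle(D,8.00): a=3.4951, h=3.5755
θ=61°:   candidates: C₊=(6.4148,5.7276) cross=38.085; C₋=(4.0661,-1.0266) cross=-38.085
θ=61°:   branch - wants cross < 0 → take C=(4.0661,-1.0266) (cross=-38.085)
θ=61°: ex = (C−B)/|BC| = (0.4254,-0.9050); ey = (0.9050,0.4254)
θ=61°: P = B + -1.64·ex + 1.08·ey = (2.2190,5.4421)
θ=74°: B = A + 4.00·(cos74°, sin74°) = (1.1025, 3.8450)
θ=74°: |BD| = 11.5559
θ=74°: circle(B,5.00) ∩ circle(D,8.00): a=4.0905, h=2.8754
θ=74°:   candidates: C₊=(5.9167,5.1955) cross=33.228; C₋=(4.0032,-0.2275) cross=-33.228
θ=74°:   branch - wants cross < 0 → take C=(4.0032,-0.2275) (cross=-33.228)
θ=74°: ex = (C−B)/|BC| = (0.5801,-0.8145); ey = (0.8145,0.5801)
θ=74°: P = B + -1.64·ex + 1.08·ey = (1.0308,5.8074)
θ=282°: B = A + 4.00·(cos282°, sin282°) = (0.8316, -3.9126)
θ=282°: |BD| = 11.8339
θ=282°: circle(B,5.00) ∩ circle(D,8.00): a=4.2691, h=2.6028
θ=282°:   candidates: C₊=(4.0001,-0.0447) cross=30.801; C₋=(5.7212,-4.9575) cross=-30.801
θ=282°:   branch - wants cross < 0 → take C=(5.7212,-4.9575) (cross=-30.801)
θ=282°: ex = (C−B)/|BC| = (0.9779,-0.2090); ey = (0.2090,0.9779)
θ=282°: P = B + -1.64·ex + 1.08·ey = (-0.5464,-2.5137)

θ=61°: 2.22 5.44
θ=74°: 1.03 5.81
θ=282°: -0.55 -2.51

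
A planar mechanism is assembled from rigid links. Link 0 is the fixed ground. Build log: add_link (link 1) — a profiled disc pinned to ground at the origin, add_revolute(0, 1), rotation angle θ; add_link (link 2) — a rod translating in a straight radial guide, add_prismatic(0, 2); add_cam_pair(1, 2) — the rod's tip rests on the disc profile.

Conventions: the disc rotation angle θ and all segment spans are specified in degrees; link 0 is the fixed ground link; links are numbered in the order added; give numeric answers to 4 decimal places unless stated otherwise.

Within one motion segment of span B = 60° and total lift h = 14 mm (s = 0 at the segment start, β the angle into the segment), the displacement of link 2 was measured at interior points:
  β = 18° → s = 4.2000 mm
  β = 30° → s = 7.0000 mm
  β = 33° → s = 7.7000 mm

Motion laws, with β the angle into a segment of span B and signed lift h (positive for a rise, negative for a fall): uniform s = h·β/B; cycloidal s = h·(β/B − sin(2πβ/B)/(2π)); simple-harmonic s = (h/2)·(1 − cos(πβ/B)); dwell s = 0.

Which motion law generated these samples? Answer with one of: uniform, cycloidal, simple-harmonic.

candidates at β/B = r: uniform s = h·r (linear in β); cycloidal s = h·(r − sin(2πr)/(2π)); simple-harmonic s = (h/2)(1 − cos(πr))
β=18°: printed 4.2000 | uniform 4.2000, cycloidal 2.0809, simple-harmonic 2.8855
β=30°: printed 7.0000 | uniform 7.0000, cycloidal 7.0000, simple-harmonic 7.0000
β=33°: printed 7.7000 | uniform 7.7000, cycloidal 8.3885, simple-harmonic 8.0950
only one law matches every sample → uniform

uniform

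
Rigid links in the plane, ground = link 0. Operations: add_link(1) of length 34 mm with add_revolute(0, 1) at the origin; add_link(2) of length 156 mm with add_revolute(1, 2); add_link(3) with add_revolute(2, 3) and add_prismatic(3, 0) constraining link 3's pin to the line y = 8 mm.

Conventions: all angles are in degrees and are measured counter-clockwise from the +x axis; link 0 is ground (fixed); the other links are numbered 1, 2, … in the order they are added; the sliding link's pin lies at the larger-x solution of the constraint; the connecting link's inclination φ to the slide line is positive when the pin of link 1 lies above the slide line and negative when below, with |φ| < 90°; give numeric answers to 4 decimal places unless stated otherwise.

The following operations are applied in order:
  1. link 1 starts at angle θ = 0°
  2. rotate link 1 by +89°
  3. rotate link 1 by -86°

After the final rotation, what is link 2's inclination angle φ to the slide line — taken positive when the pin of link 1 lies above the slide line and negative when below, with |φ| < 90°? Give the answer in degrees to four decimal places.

geometry: r = 34 mm, L = 156 mm, e = 8 mm; θ starts at 0°
rotate link 1 by +89°: θ ← 0° +89° = 89°
rotate link 1 by -86°: θ ← 89° -86° = 3°
h = r sin θ − e = 1.779423 − 8 = -6.220577
sin φ = h / L = -6.220577 / 156 = -0.03987550
φ = arcsin(-0.03987550) = -2.285304°

-2.2853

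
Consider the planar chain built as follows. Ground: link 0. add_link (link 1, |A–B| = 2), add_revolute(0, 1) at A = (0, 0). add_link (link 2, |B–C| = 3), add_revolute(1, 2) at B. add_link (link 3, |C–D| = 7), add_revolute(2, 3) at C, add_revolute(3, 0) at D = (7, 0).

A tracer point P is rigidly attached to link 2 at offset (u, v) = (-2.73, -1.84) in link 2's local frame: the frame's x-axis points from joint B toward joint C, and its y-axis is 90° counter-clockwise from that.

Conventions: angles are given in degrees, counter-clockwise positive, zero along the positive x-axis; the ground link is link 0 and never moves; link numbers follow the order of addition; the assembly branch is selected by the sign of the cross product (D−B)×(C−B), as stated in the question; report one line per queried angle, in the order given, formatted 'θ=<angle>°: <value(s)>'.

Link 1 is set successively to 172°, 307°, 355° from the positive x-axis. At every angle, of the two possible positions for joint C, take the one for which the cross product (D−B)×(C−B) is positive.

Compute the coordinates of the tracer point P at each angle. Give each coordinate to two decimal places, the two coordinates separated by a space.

A=(0,0), D=(7.00,0)
θ=172°: B = A + 2.00·(cos172°, sin172°) = (-1.9805, 0.2783)
θ=172°: |BD| = 8.9848
θ=172°: circle(B,3.00) ∩ circle(D,7.00): a=2.2665, h=1.9655
θ=172°:   candidates: C₊=(0.3457,2.1727) cross=17.660; C₋=(0.2239,-1.7564) cross=-17.660
θ=172°:   branch + wants cross > 0 → take C=(0.3457,2.1727) (cross=17.660)
θ=172°: ex = (C−B)/|BC| = (0.7754,0.6314); ey = (-0.6314,0.7754)
θ=172°: P = B + -2.73·ex + -1.84·ey = (-2.9356,-2.8723)
θ=307°: B = A + 2.00·(cos307°, sin307°) = (1.2036, -1.5973)
θ=307°: |BD| = 6.0124
θ=307°: circle(B,3.00) ∩ circle(D,7.00): a=-0.3202, h=2.9829
θ=307°:   candidates: C₊=(0.1025,1.1933) cross=17.934; C₋=(1.6873,-4.5580) cross=-17.934
θ=307°:   branch + wants cross > 0 → take C=(0.1025,1.1933) (cross=17.934)
θ=307°: ex = (C−B)/|BC| = (-0.3671,0.9302); ey = (-0.9302,-0.3671)
θ=307°: P = B + -2.73·ex + -1.84·ey = (3.9173,-3.4613)
θ=355°: B = A + 2.00·(cos355°, sin355°) = (1.9924, -0.1743)
θ=355°: |BD| = 5.0106
θ=355°: circle(B,3.00) ∩ circle(D,7.00): a=-1.4862, h=2.6060
θ=355°:   candidates: C₊=(0.4164,2.3784) cross=13.058; C₋=(0.5978,-2.8304) cross=-13.058
θ=355°:   branch + wants cross > 0 → take C=(0.4164,2.3784) (cross=13.058)
θ=355°: ex = (C−B)/|BC| = (-0.5253,0.8509); ey = (-0.8509,-0.5253)
θ=355°: P = B + -2.73·ex + -1.84·ey = (4.9922,-1.5307)

θ=172°: -2.94 -2.87
θ=307°: 3.92 -3.46
θ=355°: 4.99 -1.53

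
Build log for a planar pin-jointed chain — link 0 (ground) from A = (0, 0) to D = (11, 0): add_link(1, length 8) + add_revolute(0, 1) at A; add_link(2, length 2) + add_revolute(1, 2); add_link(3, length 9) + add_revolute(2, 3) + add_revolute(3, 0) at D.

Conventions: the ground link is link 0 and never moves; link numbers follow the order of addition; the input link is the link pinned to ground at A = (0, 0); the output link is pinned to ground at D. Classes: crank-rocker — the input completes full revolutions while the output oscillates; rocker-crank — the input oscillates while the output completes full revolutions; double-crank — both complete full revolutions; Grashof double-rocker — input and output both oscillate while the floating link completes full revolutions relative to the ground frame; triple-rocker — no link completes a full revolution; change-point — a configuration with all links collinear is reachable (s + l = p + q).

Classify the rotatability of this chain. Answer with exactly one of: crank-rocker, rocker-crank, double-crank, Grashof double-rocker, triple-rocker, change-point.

lengths: ground=11, input=8, coupler=2, output=9
sorted: s=2 (shortest), l=11 (longest), p+q=17
s + l = 13 vs p + q = 17
s + l < p + q (Grashof) with shortest = coupler link → Grashof double-rocker

Grashof double-rocker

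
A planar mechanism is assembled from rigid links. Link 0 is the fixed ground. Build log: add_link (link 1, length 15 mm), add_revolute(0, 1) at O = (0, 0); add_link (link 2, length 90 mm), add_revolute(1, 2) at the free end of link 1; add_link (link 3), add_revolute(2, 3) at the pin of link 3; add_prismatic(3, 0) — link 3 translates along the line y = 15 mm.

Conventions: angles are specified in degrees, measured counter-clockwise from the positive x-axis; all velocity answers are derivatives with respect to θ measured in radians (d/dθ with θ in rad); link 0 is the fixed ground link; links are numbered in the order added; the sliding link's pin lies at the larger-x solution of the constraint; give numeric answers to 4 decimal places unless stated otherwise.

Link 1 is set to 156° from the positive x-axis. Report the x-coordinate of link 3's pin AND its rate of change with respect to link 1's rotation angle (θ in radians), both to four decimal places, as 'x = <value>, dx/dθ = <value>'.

geometry: r = 15 mm, L = 90 mm, e = 15 mm
crank pin P = (r cos θ, r sin θ) = (-13.703182, 6.101050)
h = r sin θ − e = 6.101050 − 15 = -8.898950
x = r cos θ + √(L² − h²) = -13.703182 + 89.558968 = 75.855786
dx/dθ = −r sin θ − h·r cos θ/√(L² − h²) (θ in radians; h = -8.898950) = -7.462655

x = 75.8558, dx/dθ = -7.4627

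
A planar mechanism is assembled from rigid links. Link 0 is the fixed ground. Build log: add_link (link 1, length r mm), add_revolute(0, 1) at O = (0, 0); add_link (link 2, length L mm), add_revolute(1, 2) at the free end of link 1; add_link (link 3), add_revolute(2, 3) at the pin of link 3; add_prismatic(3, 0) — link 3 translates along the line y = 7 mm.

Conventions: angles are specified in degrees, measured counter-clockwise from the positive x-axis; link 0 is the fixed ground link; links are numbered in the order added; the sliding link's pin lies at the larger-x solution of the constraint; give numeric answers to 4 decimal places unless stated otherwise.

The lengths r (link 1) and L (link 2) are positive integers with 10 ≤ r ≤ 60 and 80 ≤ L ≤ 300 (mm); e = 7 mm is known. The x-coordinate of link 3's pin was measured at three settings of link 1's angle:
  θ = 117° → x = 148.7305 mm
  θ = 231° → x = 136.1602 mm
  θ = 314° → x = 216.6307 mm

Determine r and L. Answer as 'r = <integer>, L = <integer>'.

constraint per measurement: (x − r cos θ)² + (r sin θ − e)² = L²
subtracting the θ₁ and θ₂ equations cancels the r² and L² terms:
r = (x₁² − x₂²) / (2[(x₁cos θ₁ + e sin θ₁) − (x₂cos θ₂ + e sin θ₂)]) = 59.9996 → r = 60
L² = (x₁ − r cos θ₁)² + (r sin θ₁ − e)² = 33123.9842 → L = 182.0000 → L = 182
check at θ₃=314°: x = 216.6307 (printed 216.6307) ✓

r = 60, L = 182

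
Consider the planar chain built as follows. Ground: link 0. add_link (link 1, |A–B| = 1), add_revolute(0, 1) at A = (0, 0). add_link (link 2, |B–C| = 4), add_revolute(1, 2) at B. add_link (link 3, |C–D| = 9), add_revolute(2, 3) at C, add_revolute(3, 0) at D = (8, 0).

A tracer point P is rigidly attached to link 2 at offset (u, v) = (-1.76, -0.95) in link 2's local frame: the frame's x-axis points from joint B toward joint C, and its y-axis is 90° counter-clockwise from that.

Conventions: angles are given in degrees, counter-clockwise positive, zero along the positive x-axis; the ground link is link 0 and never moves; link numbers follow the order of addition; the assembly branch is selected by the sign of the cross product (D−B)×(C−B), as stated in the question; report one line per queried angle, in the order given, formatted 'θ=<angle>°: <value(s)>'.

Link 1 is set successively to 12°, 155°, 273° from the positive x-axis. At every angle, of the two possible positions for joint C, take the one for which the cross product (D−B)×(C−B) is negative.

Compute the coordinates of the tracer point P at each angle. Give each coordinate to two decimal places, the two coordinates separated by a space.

A=(0,0), D=(8.00,0)
θ=12°: B = A + 1.00·(cos12°, sin12°) = (0.9781, 0.2079)
θ=12°: |BD| = 7.0249
θ=12°: circle(B,4.00) ∩ circle(D,9.00): a=-1.1139, h=3.8418
θ=12°:   candidates: C₊=(-0.0216,4.0810) cross=26.988; C₋=(-0.2490,-3.5992) cross=-26.988
θ=12°:   branch - wants cross < 0 → take C=(-0.2490,-3.5992) (cross=-26.988)
θ=12°: ex = (C−B)/|BC| = (-0.3068,-0.9518); ey = (0.9518,-0.3068)
θ=12°: P = B + -1.76·ex + -0.95·ey = (0.6139,2.1745)
θ=155°: B = A + 1.00·(cos155°, sin155°) = (-0.9063, 0.4226)
θ=155°: |BD| = 8.9163
θ=155°: circle(B,4.00) ∩ circle(D,9.00): a=0.8132, h=3.9165
θ=155°:   candidates: C₊=(0.0916,4.2961) cross=34.921; C₋=(-0.2797,-3.5280) cross=-34.921
θ=155°:   branch - wants cross < 0 → take C=(-0.2797,-3.5280) (cross=-34.921)
θ=155°: ex = (C−B)/|BC| = (0.1567,-0.9877); ey = (0.9877,0.1567)
θ=155°: P = B + -1.76·ex + -0.95·ey = (-2.1203,2.0121)
θ=273°: B = A + 1.00·(cos273°, sin273°) = (0.0523, -0.9986)
θ=273°: |BD| = 8.0102
θ=273°: circle(B,4.00) ∩ circle(D,9.00): a=-0.0523, h=3.9997
θ=273°:   candidates: C₊=(-0.4982,2.9633) cross=32.038; C₋=(0.4991,-4.9736) cross=-32.038
θ=273°:   branch - wants cross < 0 → take C=(0.4991,-4.9736) (cross=-32.038)
θ=273°: ex = (C−B)/|BC| = (0.1117,-0.9937); ey = (0.9937,0.1117)
θ=273°: P = B + -1.76·ex + -0.95·ey = (-1.0883,0.6442)

θ=12°: 0.61 2.17
θ=155°: -2.12 2.01
θ=273°: -1.09 0.64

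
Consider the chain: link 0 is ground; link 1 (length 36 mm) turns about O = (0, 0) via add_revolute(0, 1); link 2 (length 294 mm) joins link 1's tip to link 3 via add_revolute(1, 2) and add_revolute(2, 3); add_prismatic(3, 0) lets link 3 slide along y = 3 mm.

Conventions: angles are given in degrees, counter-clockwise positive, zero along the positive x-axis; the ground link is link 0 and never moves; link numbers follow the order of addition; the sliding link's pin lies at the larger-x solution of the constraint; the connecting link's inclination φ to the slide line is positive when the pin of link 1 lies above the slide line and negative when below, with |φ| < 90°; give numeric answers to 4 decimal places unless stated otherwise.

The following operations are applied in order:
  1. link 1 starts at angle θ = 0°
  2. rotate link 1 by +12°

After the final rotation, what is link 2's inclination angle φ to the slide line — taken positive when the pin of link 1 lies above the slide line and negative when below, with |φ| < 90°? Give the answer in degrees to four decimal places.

geometry: r = 36 mm, L = 294 mm, e = 3 mm; θ starts at 0°
rotate link 1 by +12°: θ ← 0° +12° = 12°
h = r sin θ − e = 7.484821 − 3 = 4.484821
sin φ = h / L = 4.484821 / 294 = 0.01525449
φ = arcsin(0.01525449) = 0.874052°

0.8741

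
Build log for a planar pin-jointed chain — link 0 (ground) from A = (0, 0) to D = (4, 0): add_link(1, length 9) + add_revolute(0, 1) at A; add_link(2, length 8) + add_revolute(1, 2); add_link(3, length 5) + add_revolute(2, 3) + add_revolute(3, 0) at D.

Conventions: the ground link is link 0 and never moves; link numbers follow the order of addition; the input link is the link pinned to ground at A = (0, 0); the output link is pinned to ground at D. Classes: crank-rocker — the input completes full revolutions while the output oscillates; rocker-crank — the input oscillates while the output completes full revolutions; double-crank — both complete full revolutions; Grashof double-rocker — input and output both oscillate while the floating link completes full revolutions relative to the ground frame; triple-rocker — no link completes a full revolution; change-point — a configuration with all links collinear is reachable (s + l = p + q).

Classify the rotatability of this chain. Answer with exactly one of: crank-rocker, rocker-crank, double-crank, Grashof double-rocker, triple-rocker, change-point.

lengths: ground=4, input=9, coupler=8, output=5
sorted: s=4 (shortest), l=9 (longest), p+q=13
s + l = 13 vs p + q = 13
s + l = p + q → change-point (collinear configuration reachable)

change-point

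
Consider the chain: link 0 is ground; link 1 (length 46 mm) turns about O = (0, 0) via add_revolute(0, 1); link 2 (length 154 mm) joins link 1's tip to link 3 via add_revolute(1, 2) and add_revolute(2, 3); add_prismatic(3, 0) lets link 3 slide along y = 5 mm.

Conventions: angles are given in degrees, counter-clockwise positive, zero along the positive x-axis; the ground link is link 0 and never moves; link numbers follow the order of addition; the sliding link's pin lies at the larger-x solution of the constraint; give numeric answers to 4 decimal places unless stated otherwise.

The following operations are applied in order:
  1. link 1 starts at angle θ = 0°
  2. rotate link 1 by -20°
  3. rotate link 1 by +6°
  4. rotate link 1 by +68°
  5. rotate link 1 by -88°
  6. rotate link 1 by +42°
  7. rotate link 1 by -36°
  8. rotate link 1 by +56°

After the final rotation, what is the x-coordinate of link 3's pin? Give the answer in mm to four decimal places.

geometry: r = 46 mm, L = 154 mm, e = 5 mm; θ starts at 0°
rotate link 1 by -20°: θ ← 0° -20° = -20°
rotate link 1 by +6°: θ ← -20° +6° = -14°
rotate link 1 by +68°: θ ← -14° +68° = 54°
rotate link 1 by -88°: θ ← 54° -88° = -34°
rotate link 1 by +42°: θ ← -34° +42° = 8°
rotate link 1 by -36°: θ ← 8° -36° = -28°
rotate link 1 by +56°: θ ← -28° +56° = 28°
crank pin P = (r cos θ, r sin θ) = (40.615589, 21.595692)
h = r sin θ − e = 21.595692 − 5 = 16.595692
x = r cos θ + √(L² − h²) = 40.615589 + 153.103178 = 193.718767

193.7188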